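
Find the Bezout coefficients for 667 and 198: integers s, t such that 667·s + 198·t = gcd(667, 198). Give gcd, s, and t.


Euclidean algorithm on (667, 198) — divide until remainder is 0:
  667 = 3 · 198 + 73
  198 = 2 · 73 + 52
  73 = 1 · 52 + 21
  52 = 2 · 21 + 10
  21 = 2 · 10 + 1
  10 = 10 · 1 + 0
gcd(667, 198) = 1.
Track Bezout coefficients alongside the remainders: start with r₀ = 667 = a·1 + b·0 (s = 1, t = 0) and r₁ = 198 = a·0 + b·1 (s = 0, t = 1); each new remainder r_{k+1} = r_{k-1} − q_k·r_k inherits s_{k+1} = s_{k-1} − q_k·s_k, t_{k+1} = t_{k-1} − q_k·t_k, so r_k = a·s_k + b·t_k at every step:
  q = 3: r = 73, s = 1 − 3·0 = 1, t = 0 − 3·1 = -3  (check: 667·1 + 198·(-3) = 73)
  q = 2: r = 52, s = 0 − 2·1 = -2, t = 1 − 2·(-3) = 7  (check: 667·(-2) + 198·7 = 52)
  q = 1: r = 21, s = 1 − 1·(-2) = 3, t = -3 − 1·7 = -10  (check: 667·3 + 198·(-10) = 21)
  q = 2: r = 10, s = -2 − 2·3 = -8, t = 7 − 2·(-10) = 27  (check: 667·(-8) + 198·27 = 10)
  q = 2: r = 1, s = 3 − 2·(-8) = 19, t = -10 − 2·27 = -64  (check: 667·19 + 198·(-64) = 1)
The row with r = 1 (the gcd) gives the Bezout coefficients s = 19, t = -64.
Result: 667 · (19) + 198 · (-64) = 1.

gcd(667, 198) = 1; s = 19, t = -64 (check: 667·19 + 198·(-64) = 1).


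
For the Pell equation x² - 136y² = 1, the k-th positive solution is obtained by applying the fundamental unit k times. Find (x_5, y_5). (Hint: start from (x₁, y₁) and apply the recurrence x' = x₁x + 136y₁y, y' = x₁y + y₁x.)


Step 1: Find the fundamental solution (x₁, y₁) of x² - 136y² = 1.
  Expand √136 as a continued fraction. a₀ = ⌊√136⌋ = 11; iterate m_{k+1} = d_k·a_k − m_k, d_{k+1} = (136 − m_{k+1}²)/d_k, a_{k+1} = ⌊(a₀ + m_{k+1})/d_{k+1}⌋ (starting m₀ = 0, d₀ = 1), with convergents p_k = a_k·p_{k-1} + p_{k-2}, q_k = a_k·q_{k-1} + q_{k-2} (p₋₁ = 1, q₋₁ = 0):
  k = 0: a₀ = 11; p₀/q₀ = 11/1; p₀² − 136·q₀² = 121 − 136 = -15.
  k = 1: m = 11, d = 15, a = ⌊(11 + 11)/15⌋ = 1; p/q = (1·11 + 1)/(1·1 + 0) = 12/1; p² − 136·q² = 144 − 136 = 8.
  k = 2: m = 4, d = 8, a = ⌊(11 + 4)/8⌋ = 1; p/q = (1·12 + 11)/(1·1 + 1) = 23/2; p² − 136·q² = 529 − 544 = -15.
  k = 3: m = 4, d = 15, a = ⌊(11 + 4)/15⌋ = 1; p/q = (1·23 + 12)/(1·2 + 1) = 35/3; p² − 136·q² = 1225 − 1224 = 1.
  The first convergent with p² − 136·q² = 1 gives the fundamental solution (x₁, y₁) = (35, 3).
Step 2: Apply the recurrence (x_{n+1}, y_{n+1}) = (x₁x_n + 136y₁y_n, x₁y_n + y₁x_n) repeatedly.
  From (x_1, y_1) = (35, 3): x_2 = 35·35 + 136·3·3 = 2449; y_2 = 35·3 + 3·35 = 210.
  From (x_2, y_2) = (2449, 210): x_3 = 35·2449 + 136·3·210 = 171395; y_3 = 35·210 + 3·2449 = 14697.
  From (x_3, y_3) = (171395, 14697): x_4 = 35·171395 + 136·3·14697 = 11995201; y_4 = 35·14697 + 3·171395 = 1028580.
  From (x_4, y_4) = (11995201, 1028580): x_5 = 35·11995201 + 136·3·1028580 = 839492675; y_5 = 35·1028580 + 3·11995201 = 71985903.
Step 3: Verify x_5² - 136·y_5² = 704747951378655625 - 704747951378655624 = 1 (should be 1). ✓

(x_1, y_1) = (35, 3); (x_5, y_5) = (839492675, 71985903).


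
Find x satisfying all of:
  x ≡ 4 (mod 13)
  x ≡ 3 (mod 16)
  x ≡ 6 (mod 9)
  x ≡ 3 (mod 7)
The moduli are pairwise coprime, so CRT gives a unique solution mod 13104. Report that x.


Product of moduli M = 13 · 16 · 9 · 7 = 13104.
Merge one congruence at a time:
  Start: x ≡ 4 (mod 13).
  Combine with x ≡ 3 (mod 16); new modulus lcm = 208.
    Write x = 4 + 13·t and substitute into x ≡ 3 (mod 16): 13·t ≡ 3 − 4 = -1 (mod 16).
    Reduce coefficients mod 16: 13·t ≡ 15 (mod 16).
    The inverse of 13 mod 16 is 5 (since 13·5 = 65 = 4·16 + 1), so t ≡ 5·15 = 75 ≡ 11 (mod 16).
    Then x = 4 + 13·11 = 147, valid modulo lcm(13, 16) = 208: x ≡ 147 (mod 208).
  Combine with x ≡ 6 (mod 9); new modulus lcm = 1872.
    Write x = 147 + 208·t and substitute into x ≡ 6 (mod 9): 208·t ≡ 6 − 147 = -141 (mod 9).
    Reduce coefficients mod 9: 1·t ≡ 3 (mod 9).
    So t ≡ 3 (mod 9).
    Then x = 147 + 208·3 = 771, valid modulo lcm(208, 9) = 1872: x ≡ 771 (mod 1872).
  Combine with x ≡ 3 (mod 7); new modulus lcm = 13104.
    Write x = 771 + 1872·t and substitute into x ≡ 3 (mod 7): 1872·t ≡ 3 − 771 = -768 (mod 7).
    Reduce coefficients mod 7: 3·t ≡ 2 (mod 7).
    The inverse of 3 mod 7 is 5 (since 3·5 = 15 = 2·7 + 1), so t ≡ 5·2 = 10 ≡ 3 (mod 7).
    Then x = 771 + 1872·3 = 6387, valid modulo lcm(1872, 7) = 13104: x ≡ 6387 (mod 13104).
Verify against each original: 6387 mod 13 = 4, 6387 mod 16 = 3, 6387 mod 9 = 6, 6387 mod 7 = 3.

x ≡ 6387 (mod 13104).


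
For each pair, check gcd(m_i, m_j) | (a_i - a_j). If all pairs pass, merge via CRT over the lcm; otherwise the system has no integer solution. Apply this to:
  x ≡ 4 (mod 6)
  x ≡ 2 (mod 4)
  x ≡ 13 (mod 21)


Moduli 6, 4, 21 are not pairwise coprime, so CRT works modulo lcm(m_i) when all pairwise compatibility conditions hold.
Pairwise compatibility: gcd(m_i, m_j) must divide a_i - a_j for every pair.
Merge one congruence at a time:
  Start: x ≡ 4 (mod 6).
  Combine with x ≡ 2 (mod 4): gcd(6, 4) = 2; 2 - 4 = -2, which IS divisible by 2, so compatible.
    Write x = 4 + 6·t and substitute into x ≡ 2 (mod 4): 6·t ≡ 2 − 4 = -2 (mod 4).
    Divide the congruence (and modulus) by g = 2: 3·t ≡ -1 (mod 2).
    Reduce coefficients mod 2: 1·t ≡ 1 (mod 2).
    So t ≡ 1 (mod 2).
    Then x = 4 + 6·1 = 10, valid modulo lcm(6, 4) = 12: x ≡ 10 (mod 12).
  Combine with x ≡ 13 (mod 21): gcd(12, 21) = 3; 13 - 10 = 3, which IS divisible by 3, so compatible.
    Write x = 10 + 12·t and substitute into x ≡ 13 (mod 21): 12·t ≡ 13 − 10 = 3 (mod 21).
    Divide the congruence (and modulus) by g = 3: 4·t ≡ 1 (mod 7).
    The inverse of 4 mod 7 is 2 (since 4·2 = 8 = 1·7 + 1), so t ≡ 2·1 = 2 ≡ 2 (mod 7).
    Then x = 10 + 12·2 = 34, valid modulo lcm(12, 21) = 84: x ≡ 34 (mod 84).
Verify: 34 mod 6 = 4, 34 mod 4 = 2, 34 mod 21 = 13.

x ≡ 34 (mod 84).


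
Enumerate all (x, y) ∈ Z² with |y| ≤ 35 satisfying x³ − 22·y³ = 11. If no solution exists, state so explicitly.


The equation is x³ - 22y³ = 11. For fixed y, x³ = 22·y³ + 11, so a solution requires the RHS to be a perfect cube.
Strategy: iterate y from -35 to 35, compute RHS = 22·y³ + 11, and check whether it is a (positive or negative) perfect cube.
Check small values of y:
  y = 0: RHS = 11 is not a perfect cube.
  y = 1: RHS = 33 is not a perfect cube.
  y = -1: RHS = -11 is not a perfect cube.
  y = 2: RHS = 187 is not a perfect cube.
  y = -2: RHS = -165 is not a perfect cube.
  y = 3: RHS = 605 is not a perfect cube.
  y = -3: RHS = -583 is not a perfect cube.
Continuing the search up to |y| = 35 finds no solutions either.
No (x, y) in the scanned range satisfies the equation.

No integer solutions with |y| ≤ 35.


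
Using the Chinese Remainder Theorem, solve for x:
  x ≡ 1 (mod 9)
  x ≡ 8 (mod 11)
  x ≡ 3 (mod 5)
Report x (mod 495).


Moduli 9, 11, 5 are pairwise coprime; by CRT there is a unique solution modulo M = 9 · 11 · 5 = 495.
Solve pairwise, accumulating the modulus:
  Start with x ≡ 1 (mod 9).
  Combine with x ≡ 8 (mod 11): since gcd(9, 11) = 1, we get a unique residue mod 99.
    Write x = 1 + 9·t and substitute into x ≡ 8 (mod 11): 9·t ≡ 8 − 1 = 7 (mod 11).
    The inverse of 9 mod 11 is 5 (since 9·5 = 45 = 4·11 + 1), so t ≡ 5·7 = 35 ≡ 2 (mod 11).
    Then x = 1 + 9·2 = 19, valid modulo lcm(9, 11) = 99: x ≡ 19 (mod 99).
  Combine with x ≡ 3 (mod 5): since gcd(99, 5) = 1, we get a unique residue mod 495.
    Write x = 19 + 99·t and substitute into x ≡ 3 (mod 5): 99·t ≡ 3 − 19 = -16 (mod 5).
    Reduce coefficients mod 5: 4·t ≡ 4 (mod 5).
    The inverse of 4 mod 5 is 4 (since 4·4 = 16 = 3·5 + 1), so t ≡ 4·4 = 16 ≡ 1 (mod 5).
    Then x = 19 + 99·1 = 118, valid modulo lcm(99, 5) = 495: x ≡ 118 (mod 495).
Verify: 118 mod 9 = 1 ✓, 118 mod 11 = 8 ✓, 118 mod 5 = 3 ✓.

x ≡ 118 (mod 495).


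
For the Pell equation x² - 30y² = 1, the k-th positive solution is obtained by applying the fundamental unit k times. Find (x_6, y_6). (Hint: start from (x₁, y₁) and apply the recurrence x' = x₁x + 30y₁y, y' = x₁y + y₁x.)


Step 1: Find the fundamental solution (x₁, y₁) of x² - 30y² = 1.
  Expand √30 as a continued fraction. a₀ = ⌊√30⌋ = 5; iterate m_{k+1} = d_k·a_k − m_k, d_{k+1} = (30 − m_{k+1}²)/d_k, a_{k+1} = ⌊(a₀ + m_{k+1})/d_{k+1}⌋ (starting m₀ = 0, d₀ = 1), with convergents p_k = a_k·p_{k-1} + p_{k-2}, q_k = a_k·q_{k-1} + q_{k-2} (p₋₁ = 1, q₋₁ = 0):
  k = 0: a₀ = 5; p₀/q₀ = 5/1; p₀² − 30·q₀² = 25 − 30 = -5.
  k = 1: m = 5, d = 5, a = ⌊(5 + 5)/5⌋ = 2; p/q = (2·5 + 1)/(2·1 + 0) = 11/2; p² − 30·q² = 121 − 120 = 1.
  The first convergent with p² − 30·q² = 1 gives the fundamental solution (x₁, y₁) = (11, 2).
Step 2: Apply the recurrence (x_{n+1}, y_{n+1}) = (x₁x_n + 30y₁y_n, x₁y_n + y₁x_n) repeatedly.
  From (x_1, y_1) = (11, 2): x_2 = 11·11 + 30·2·2 = 241; y_2 = 11·2 + 2·11 = 44.
  From (x_2, y_2) = (241, 44): x_3 = 11·241 + 30·2·44 = 5291; y_3 = 11·44 + 2·241 = 966.
  From (x_3, y_3) = (5291, 966): x_4 = 11·5291 + 30·2·966 = 116161; y_4 = 11·966 + 2·5291 = 21208.
  From (x_4, y_4) = (116161, 21208): x_5 = 11·116161 + 30·2·21208 = 2550251; y_5 = 11·21208 + 2·116161 = 465610.
  From (x_5, y_5) = (2550251, 465610): x_6 = 11·2550251 + 30·2·465610 = 55989361; y_6 = 11·465610 + 2·2550251 = 10222212.
Step 3: Verify x_6² - 30·y_6² = 3134808545188321 - 3134808545188320 = 1 (should be 1). ✓

(x_1, y_1) = (11, 2); (x_6, y_6) = (55989361, 10222212).


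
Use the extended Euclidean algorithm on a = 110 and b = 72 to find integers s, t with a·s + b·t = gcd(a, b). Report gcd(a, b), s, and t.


Euclidean algorithm on (110, 72) — divide until remainder is 0:
  110 = 1 · 72 + 38
  72 = 1 · 38 + 34
  38 = 1 · 34 + 4
  34 = 8 · 4 + 2
  4 = 2 · 2 + 0
gcd(110, 72) = 2.
Track Bezout coefficients alongside the remainders: start with r₀ = 110 = a·1 + b·0 (s = 1, t = 0) and r₁ = 72 = a·0 + b·1 (s = 0, t = 1); each new remainder r_{k+1} = r_{k-1} − q_k·r_k inherits s_{k+1} = s_{k-1} − q_k·s_k, t_{k+1} = t_{k-1} − q_k·t_k, so r_k = a·s_k + b·t_k at every step:
  q = 1: r = 38, s = 1 − 1·0 = 1, t = 0 − 1·1 = -1  (check: 110·1 + 72·(-1) = 38)
  q = 1: r = 34, s = 0 − 1·1 = -1, t = 1 − 1·(-1) = 2  (check: 110·(-1) + 72·2 = 34)
  q = 1: r = 4, s = 1 − 1·(-1) = 2, t = -1 − 1·2 = -3  (check: 110·2 + 72·(-3) = 4)
  q = 8: r = 2, s = -1 − 8·2 = -17, t = 2 − 8·(-3) = 26  (check: 110·(-17) + 72·26 = 2)
The row with r = 2 (the gcd) gives the Bezout coefficients s = -17, t = 26.
Result: 110 · (-17) + 72 · (26) = 2.

gcd(110, 72) = 2; s = -17, t = 26 (check: 110·(-17) + 72·26 = 2).


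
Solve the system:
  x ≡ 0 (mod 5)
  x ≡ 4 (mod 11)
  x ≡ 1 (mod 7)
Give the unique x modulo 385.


Moduli 5, 11, 7 are pairwise coprime; by CRT there is a unique solution modulo M = 5 · 11 · 7 = 385.
Solve pairwise, accumulating the modulus:
  Start with x ≡ 0 (mod 5).
  Combine with x ≡ 4 (mod 11): since gcd(5, 11) = 1, we get a unique residue mod 55.
    Write x = 0 + 5·t and substitute into x ≡ 4 (mod 11): 5·t ≡ 4 − 0 = 4 (mod 11).
    The inverse of 5 mod 11 is 9 (since 5·9 = 45 = 4·11 + 1), so t ≡ 9·4 = 36 ≡ 3 (mod 11).
    Then x = 0 + 5·3 = 15, valid modulo lcm(5, 11) = 55: x ≡ 15 (mod 55).
  Combine with x ≡ 1 (mod 7): since gcd(55, 7) = 1, we get a unique residue mod 385.
    Write x = 15 + 55·t and substitute into x ≡ 1 (mod 7): 55·t ≡ 1 − 15 = -14 (mod 7).
    Reduce coefficients mod 7: 6·t ≡ 0 (mod 7).
    The inverse of 6 mod 7 is 6 (since 6·6 = 36 = 5·7 + 1), so t ≡ 6·0 = 0 ≡ 0 (mod 7).
    Then x = 15 + 55·0 = 15, valid modulo lcm(55, 7) = 385: x ≡ 15 (mod 385).
Verify: 15 mod 5 = 0 ✓, 15 mod 11 = 4 ✓, 15 mod 7 = 1 ✓.

x ≡ 15 (mod 385).


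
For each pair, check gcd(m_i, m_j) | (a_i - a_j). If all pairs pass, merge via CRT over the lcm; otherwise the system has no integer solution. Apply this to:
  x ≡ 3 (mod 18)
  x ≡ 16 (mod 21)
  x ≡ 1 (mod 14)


Moduli 18, 21, 14 are not pairwise coprime, so CRT works modulo lcm(m_i) when all pairwise compatibility conditions hold.
Pairwise compatibility: gcd(m_i, m_j) must divide a_i - a_j for every pair.
Merge one congruence at a time:
  Start: x ≡ 3 (mod 18).
  Combine with x ≡ 16 (mod 21): gcd(18, 21) = 3, and 16 - 3 = 13 is NOT divisible by 3.
    ⇒ system is inconsistent (no integer solution).

No solution (the system is inconsistent).


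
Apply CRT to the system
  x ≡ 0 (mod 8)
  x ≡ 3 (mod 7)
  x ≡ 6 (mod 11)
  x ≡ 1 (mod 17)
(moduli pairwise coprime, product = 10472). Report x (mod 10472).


Product of moduli M = 8 · 7 · 11 · 17 = 10472.
Merge one congruence at a time:
  Start: x ≡ 0 (mod 8).
  Combine with x ≡ 3 (mod 7); new modulus lcm = 56.
    Write x = 0 + 8·t and substitute into x ≡ 3 (mod 7): 8·t ≡ 3 − 0 = 3 (mod 7).
    Reduce coefficients mod 7: 1·t ≡ 3 (mod 7).
    So t ≡ 3 (mod 7).
    Then x = 0 + 8·3 = 24, valid modulo lcm(8, 7) = 56: x ≡ 24 (mod 56).
  Combine with x ≡ 6 (mod 11); new modulus lcm = 616.
    Write x = 24 + 56·t and substitute into x ≡ 6 (mod 11): 56·t ≡ 6 − 24 = -18 (mod 11).
    Reduce coefficients mod 11: 1·t ≡ 4 (mod 11).
    So t ≡ 4 (mod 11).
    Then x = 24 + 56·4 = 248, valid modulo lcm(56, 11) = 616: x ≡ 248 (mod 616).
  Combine with x ≡ 1 (mod 17); new modulus lcm = 10472.
    Write x = 248 + 616·t and substitute into x ≡ 1 (mod 17): 616·t ≡ 1 − 248 = -247 (mod 17).
    Reduce coefficients mod 17: 4·t ≡ 8 (mod 17).
    The inverse of 4 mod 17 is 13 (since 4·13 = 52 = 3·17 + 1), so t ≡ 13·8 = 104 ≡ 2 (mod 17).
    Then x = 248 + 616·2 = 1480, valid modulo lcm(616, 17) = 10472: x ≡ 1480 (mod 10472).
Verify against each original: 1480 mod 8 = 0, 1480 mod 7 = 3, 1480 mod 11 = 6, 1480 mod 17 = 1.

x ≡ 1480 (mod 10472).


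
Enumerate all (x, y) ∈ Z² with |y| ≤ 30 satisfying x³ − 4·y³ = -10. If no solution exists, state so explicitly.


The equation is x³ - 4y³ = -10. For fixed y, x³ = 4·y³ − 10, so a solution requires the RHS to be a perfect cube.
Strategy: iterate y from -30 to 30, compute RHS = 4·y³ − 10, and check whether it is a (positive or negative) perfect cube.
Check small values of y:
  y = 0: RHS = -10 is not a perfect cube.
  y = 1: RHS = -6 is not a perfect cube.
  y = -1: RHS = -14 is not a perfect cube.
  y = 2: RHS = 22 is not a perfect cube.
  y = -2: RHS = -42 is not a perfect cube.
  y = 3: RHS = 98 is not a perfect cube.
  y = -3: RHS = -118 is not a perfect cube.
Continuing the search up to |y| = 30 finds no solutions either.
No (x, y) in the scanned range satisfies the equation.

No integer solutions with |y| ≤ 30.


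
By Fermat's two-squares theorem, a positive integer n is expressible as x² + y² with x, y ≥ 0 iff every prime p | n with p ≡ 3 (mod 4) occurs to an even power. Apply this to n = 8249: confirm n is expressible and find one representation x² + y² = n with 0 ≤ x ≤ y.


Step 1: Factor n = 8249 = 73 · 113.
Step 2: Check the mod-4 condition on each prime factor: 73 ≡ 1 (mod 4), exponent 1; 113 ≡ 1 (mod 4), exponent 1.
All primes ≡ 3 (mod 4) appear to even exponent (or don't appear), so by the two-squares theorem n IS expressible as a sum of two squares.
Step 3: Build a representation. Here n = 73 · 113 is a product of primes ≡ 1 (mod 4). Each prime p ≡ 1 (mod 4) is itself a sum of two squares; find a² by testing p − a² for a perfect square:
  73: 73 − 1² = 72, 73 − 2² = 69, 73 − 3² = 64 = 8² ⇒ 73 = 3² + 8².
  113: 113 − 1² = 112, 113 − 2² = 109, 113 − 3² = 104, 113 − 4² = 97, 113 − 5² = 88, 113 − 6² = 77, 113 − 7² = 64 = 8² ⇒ 113 = 7² + 8².
  Combine using the Brahmagupta–Fibonacci identity (a² + b²)(c² + d²) = (ac − bd)² + (ad + bc)² = (ac + bd)² + (ad − bc)²:
  73 · 113 = 8249: from (3² + 8²)(7² + 8²), take (3·7 − 8·8, 3·8 + 8·7) = (21 − 64, 24 + 56) = (-43, 80); dropping signs (only squares matter) gives (43, 80); check 43² + 80² = 1849 + 6400 = 8249 ✓.
Step 4: Order so x ≤ y and verify: 43² + 80² = 1849 + 6400 = 8249 = n. ✓

n = 8249 = 43² + 80² (one valid representation with x ≤ y).


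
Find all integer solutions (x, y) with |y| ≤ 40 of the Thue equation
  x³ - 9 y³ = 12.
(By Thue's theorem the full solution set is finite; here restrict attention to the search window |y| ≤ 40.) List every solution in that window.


The equation is x³ - 9y³ = 12. For fixed y, x³ = 9·y³ + 12, so a solution requires the RHS to be a perfect cube.
Strategy: iterate y from -40 to 40, compute RHS = 9·y³ + 12, and check whether it is a (positive or negative) perfect cube.
Check small values of y:
  y = 0: RHS = 12 is not a perfect cube.
  y = 1: RHS = 21 is not a perfect cube.
  y = -1: RHS = 3 is not a perfect cube.
  y = 2: RHS = 84 is not a perfect cube.
  y = -2: RHS = -60 is not a perfect cube.
  y = 3: RHS = 255 is not a perfect cube.
  y = -3: RHS = -231 is not a perfect cube.
Continuing the search up to |y| = 40 finds no solutions either.
No (x, y) in the scanned range satisfies the equation.

No integer solutions with |y| ≤ 40.


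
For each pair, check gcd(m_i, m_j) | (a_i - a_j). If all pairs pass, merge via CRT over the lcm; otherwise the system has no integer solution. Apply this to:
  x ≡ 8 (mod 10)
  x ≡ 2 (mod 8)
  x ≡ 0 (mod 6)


Moduli 10, 8, 6 are not pairwise coprime, so CRT works modulo lcm(m_i) when all pairwise compatibility conditions hold.
Pairwise compatibility: gcd(m_i, m_j) must divide a_i - a_j for every pair.
Merge one congruence at a time:
  Start: x ≡ 8 (mod 10).
  Combine with x ≡ 2 (mod 8): gcd(10, 8) = 2; 2 - 8 = -6, which IS divisible by 2, so compatible.
    Write x = 8 + 10·t and substitute into x ≡ 2 (mod 8): 10·t ≡ 2 − 8 = -6 (mod 8).
    Divide the congruence (and modulus) by g = 2: 5·t ≡ -3 (mod 4).
    Reduce coefficients mod 4: 1·t ≡ 1 (mod 4).
    So t ≡ 1 (mod 4).
    Then x = 8 + 10·1 = 18, valid modulo lcm(10, 8) = 40: x ≡ 18 (mod 40).
  Combine with x ≡ 0 (mod 6): gcd(40, 6) = 2; 0 - 18 = -18, which IS divisible by 2, so compatible.
    Write x = 18 + 40·t and substitute into x ≡ 0 (mod 6): 40·t ≡ 0 − 18 = -18 (mod 6).
    Divide the congruence (and modulus) by g = 2: 20·t ≡ -9 (mod 3).
    Reduce coefficients mod 3: 2·t ≡ 0 (mod 3).
    The inverse of 2 mod 3 is 2 (since 2·2 = 4 = 1·3 + 1), so t ≡ 2·0 = 0 ≡ 0 (mod 3).
    Then x = 18 + 40·0 = 18, valid modulo lcm(40, 6) = 120: x ≡ 18 (mod 120).
Verify: 18 mod 10 = 8, 18 mod 8 = 2, 18 mod 6 = 0.

x ≡ 18 (mod 120).


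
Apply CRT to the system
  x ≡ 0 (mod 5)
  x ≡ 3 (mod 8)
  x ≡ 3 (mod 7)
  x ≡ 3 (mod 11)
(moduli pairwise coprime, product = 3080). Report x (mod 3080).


Product of moduli M = 5 · 8 · 7 · 11 = 3080.
Merge one congruence at a time:
  Start: x ≡ 0 (mod 5).
  Combine with x ≡ 3 (mod 8); new modulus lcm = 40.
    Write x = 0 + 5·t and substitute into x ≡ 3 (mod 8): 5·t ≡ 3 − 0 = 3 (mod 8).
    The inverse of 5 mod 8 is 5 (since 5·5 = 25 = 3·8 + 1), so t ≡ 5·3 = 15 ≡ 7 (mod 8).
    Then x = 0 + 5·7 = 35, valid modulo lcm(5, 8) = 40: x ≡ 35 (mod 40).
  Combine with x ≡ 3 (mod 7); new modulus lcm = 280.
    Write x = 35 + 40·t and substitute into x ≡ 3 (mod 7): 40·t ≡ 3 − 35 = -32 (mod 7).
    Reduce coefficients mod 7: 5·t ≡ 3 (mod 7).
    The inverse of 5 mod 7 is 3 (since 5·3 = 15 = 2·7 + 1), so t ≡ 3·3 = 9 ≡ 2 (mod 7).
    Then x = 35 + 40·2 = 115, valid modulo lcm(40, 7) = 280: x ≡ 115 (mod 280).
  Combine with x ≡ 3 (mod 11); new modulus lcm = 3080.
    Write x = 115 + 280·t and substitute into x ≡ 3 (mod 11): 280·t ≡ 3 − 115 = -112 (mod 11).
    Reduce coefficients mod 11: 5·t ≡ 9 (mod 11).
    The inverse of 5 mod 11 is 9 (since 5·9 = 45 = 4·11 + 1), so t ≡ 9·9 = 81 ≡ 4 (mod 11).
    Then x = 115 + 280·4 = 1235, valid modulo lcm(280, 11) = 3080: x ≡ 1235 (mod 3080).
Verify against each original: 1235 mod 5 = 0, 1235 mod 8 = 3, 1235 mod 7 = 3, 1235 mod 11 = 3.

x ≡ 1235 (mod 3080).


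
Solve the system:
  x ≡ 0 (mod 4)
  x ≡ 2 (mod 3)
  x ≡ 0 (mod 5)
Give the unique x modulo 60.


Moduli 4, 3, 5 are pairwise coprime; by CRT there is a unique solution modulo M = 4 · 3 · 5 = 60.
Solve pairwise, accumulating the modulus:
  Start with x ≡ 0 (mod 4).
  Combine with x ≡ 2 (mod 3): since gcd(4, 3) = 1, we get a unique residue mod 12.
    Write x = 0 + 4·t and substitute into x ≡ 2 (mod 3): 4·t ≡ 2 − 0 = 2 (mod 3).
    Reduce coefficients mod 3: 1·t ≡ 2 (mod 3).
    So t ≡ 2 (mod 3).
    Then x = 0 + 4·2 = 8, valid modulo lcm(4, 3) = 12: x ≡ 8 (mod 12).
  Combine with x ≡ 0 (mod 5): since gcd(12, 5) = 1, we get a unique residue mod 60.
    Write x = 8 + 12·t and substitute into x ≡ 0 (mod 5): 12·t ≡ 0 − 8 = -8 (mod 5).
    Reduce coefficients mod 5: 2·t ≡ 2 (mod 5).
    The inverse of 2 mod 5 is 3 (since 2·3 = 6 = 1·5 + 1), so t ≡ 3·2 = 6 ≡ 1 (mod 5).
    Then x = 8 + 12·1 = 20, valid modulo lcm(12, 5) = 60: x ≡ 20 (mod 60).
Verify: 20 mod 4 = 0 ✓, 20 mod 3 = 2 ✓, 20 mod 5 = 0 ✓.

x ≡ 20 (mod 60).


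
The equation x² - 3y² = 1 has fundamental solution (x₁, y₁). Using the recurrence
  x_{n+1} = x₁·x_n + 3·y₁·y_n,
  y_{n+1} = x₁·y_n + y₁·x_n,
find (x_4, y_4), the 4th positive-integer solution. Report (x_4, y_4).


Step 1: Find the fundamental solution (x₁, y₁) of x² - 3y² = 1.
  Expand √3 as a continued fraction. a₀ = ⌊√3⌋ = 1; iterate m_{k+1} = d_k·a_k − m_k, d_{k+1} = (3 − m_{k+1}²)/d_k, a_{k+1} = ⌊(a₀ + m_{k+1})/d_{k+1}⌋ (starting m₀ = 0, d₀ = 1), with convergents p_k = a_k·p_{k-1} + p_{k-2}, q_k = a_k·q_{k-1} + q_{k-2} (p₋₁ = 1, q₋₁ = 0):
  k = 0: a₀ = 1; p₀/q₀ = 1/1; p₀² − 3·q₀² = 1 − 3 = -2.
  k = 1: m = 1, d = 2, a = ⌊(1 + 1)/2⌋ = 1; p/q = (1·1 + 1)/(1·1 + 0) = 2/1; p² − 3·q² = 4 − 3 = 1.
  The first convergent with p² − 3·q² = 1 gives the fundamental solution (x₁, y₁) = (2, 1).
Step 2: Apply the recurrence (x_{n+1}, y_{n+1}) = (x₁x_n + 3y₁y_n, x₁y_n + y₁x_n) repeatedly.
  From (x_1, y_1) = (2, 1): x_2 = 2·2 + 3·1·1 = 7; y_2 = 2·1 + 1·2 = 4.
  From (x_2, y_2) = (7, 4): x_3 = 2·7 + 3·1·4 = 26; y_3 = 2·4 + 1·7 = 15.
  From (x_3, y_3) = (26, 15): x_4 = 2·26 + 3·1·15 = 97; y_4 = 2·15 + 1·26 = 56.
Step 3: Verify x_4² - 3·y_4² = 9409 - 9408 = 1 (should be 1). ✓

(x_1, y_1) = (2, 1); (x_4, y_4) = (97, 56).


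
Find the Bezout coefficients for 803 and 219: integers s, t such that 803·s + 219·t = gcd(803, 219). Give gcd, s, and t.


Euclidean algorithm on (803, 219) — divide until remainder is 0:
  803 = 3 · 219 + 146
  219 = 1 · 146 + 73
  146 = 2 · 73 + 0
gcd(803, 219) = 73.
Track Bezout coefficients alongside the remainders: start with r₀ = 803 = a·1 + b·0 (s = 1, t = 0) and r₁ = 219 = a·0 + b·1 (s = 0, t = 1); each new remainder r_{k+1} = r_{k-1} − q_k·r_k inherits s_{k+1} = s_{k-1} − q_k·s_k, t_{k+1} = t_{k-1} − q_k·t_k, so r_k = a·s_k + b·t_k at every step:
  q = 3: r = 146, s = 1 − 3·0 = 1, t = 0 − 3·1 = -3  (check: 803·1 + 219·(-3) = 146)
  q = 1: r = 73, s = 0 − 1·1 = -1, t = 1 − 1·(-3) = 4  (check: 803·(-1) + 219·4 = 73)
The row with r = 73 (the gcd) gives the Bezout coefficients s = -1, t = 4.
Result: 803 · (-1) + 219 · (4) = 73.

gcd(803, 219) = 73; s = -1, t = 4 (check: 803·(-1) + 219·4 = 73).


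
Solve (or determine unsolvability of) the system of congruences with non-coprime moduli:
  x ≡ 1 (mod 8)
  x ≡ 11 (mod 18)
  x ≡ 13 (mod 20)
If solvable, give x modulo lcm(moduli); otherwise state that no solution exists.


Moduli 8, 18, 20 are not pairwise coprime, so CRT works modulo lcm(m_i) when all pairwise compatibility conditions hold.
Pairwise compatibility: gcd(m_i, m_j) must divide a_i - a_j for every pair.
Merge one congruence at a time:
  Start: x ≡ 1 (mod 8).
  Combine with x ≡ 11 (mod 18): gcd(8, 18) = 2; 11 - 1 = 10, which IS divisible by 2, so compatible.
    Write x = 1 + 8·t and substitute into x ≡ 11 (mod 18): 8·t ≡ 11 − 1 = 10 (mod 18).
    Divide the congruence (and modulus) by g = 2: 4·t ≡ 5 (mod 9).
    The inverse of 4 mod 9 is 7 (since 4·7 = 28 = 3·9 + 1), so t ≡ 7·5 = 35 ≡ 8 (mod 9).
    Then x = 1 + 8·8 = 65, valid modulo lcm(8, 18) = 72: x ≡ 65 (mod 72).
  Combine with x ≡ 13 (mod 20): gcd(72, 20) = 4; 13 - 65 = -52, which IS divisible by 4, so compatible.
    Write x = 65 + 72·t and substitute into x ≡ 13 (mod 20): 72·t ≡ 13 − 65 = -52 (mod 20).
    Divide the congruence (and modulus) by g = 4: 18·t ≡ -13 (mod 5).
    Reduce coefficients mod 5: 3·t ≡ 2 (mod 5).
    The inverse of 3 mod 5 is 2 (since 3·2 = 6 = 1·5 + 1), so t ≡ 2·2 = 4 ≡ 4 (mod 5).
    Then x = 65 + 72·4 = 353, valid modulo lcm(72, 20) = 360: x ≡ 353 (mod 360).
Verify: 353 mod 8 = 1, 353 mod 18 = 11, 353 mod 20 = 13.

x ≡ 353 (mod 360).


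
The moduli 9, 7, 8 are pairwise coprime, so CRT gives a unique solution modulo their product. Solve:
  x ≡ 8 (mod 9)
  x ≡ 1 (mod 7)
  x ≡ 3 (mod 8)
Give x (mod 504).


Moduli 9, 7, 8 are pairwise coprime; by CRT there is a unique solution modulo M = 9 · 7 · 8 = 504.
Solve pairwise, accumulating the modulus:
  Start with x ≡ 8 (mod 9).
  Combine with x ≡ 1 (mod 7): since gcd(9, 7) = 1, we get a unique residue mod 63.
    Write x = 8 + 9·t and substitute into x ≡ 1 (mod 7): 9·t ≡ 1 − 8 = -7 (mod 7).
    Reduce coefficients mod 7: 2·t ≡ 0 (mod 7).
    The inverse of 2 mod 7 is 4 (since 2·4 = 8 = 1·7 + 1), so t ≡ 4·0 = 0 ≡ 0 (mod 7).
    Then x = 8 + 9·0 = 8, valid modulo lcm(9, 7) = 63: x ≡ 8 (mod 63).
  Combine with x ≡ 3 (mod 8): since gcd(63, 8) = 1, we get a unique residue mod 504.
    Write x = 8 + 63·t and substitute into x ≡ 3 (mod 8): 63·t ≡ 3 − 8 = -5 (mod 8).
    Reduce coefficients mod 8: 7·t ≡ 3 (mod 8).
    The inverse of 7 mod 8 is 7 (since 7·7 = 49 = 6·8 + 1), so t ≡ 7·3 = 21 ≡ 5 (mod 8).
    Then x = 8 + 63·5 = 323, valid modulo lcm(63, 8) = 504: x ≡ 323 (mod 504).
Verify: 323 mod 9 = 8 ✓, 323 mod 7 = 1 ✓, 323 mod 8 = 3 ✓.

x ≡ 323 (mod 504).


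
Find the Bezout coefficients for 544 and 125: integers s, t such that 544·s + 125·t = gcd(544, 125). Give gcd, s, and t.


Euclidean algorithm on (544, 125) — divide until remainder is 0:
  544 = 4 · 125 + 44
  125 = 2 · 44 + 37
  44 = 1 · 37 + 7
  37 = 5 · 7 + 2
  7 = 3 · 2 + 1
  2 = 2 · 1 + 0
gcd(544, 125) = 1.
Track Bezout coefficients alongside the remainders: start with r₀ = 544 = a·1 + b·0 (s = 1, t = 0) and r₁ = 125 = a·0 + b·1 (s = 0, t = 1); each new remainder r_{k+1} = r_{k-1} − q_k·r_k inherits s_{k+1} = s_{k-1} − q_k·s_k, t_{k+1} = t_{k-1} − q_k·t_k, so r_k = a·s_k + b·t_k at every step:
  q = 4: r = 44, s = 1 − 4·0 = 1, t = 0 − 4·1 = -4  (check: 544·1 + 125·(-4) = 44)
  q = 2: r = 37, s = 0 − 2·1 = -2, t = 1 − 2·(-4) = 9  (check: 544·(-2) + 125·9 = 37)
  q = 1: r = 7, s = 1 − 1·(-2) = 3, t = -4 − 1·9 = -13  (check: 544·3 + 125·(-13) = 7)
  q = 5: r = 2, s = -2 − 5·3 = -17, t = 9 − 5·(-13) = 74  (check: 544·(-17) + 125·74 = 2)
  q = 3: r = 1, s = 3 − 3·(-17) = 54, t = -13 − 3·74 = -235  (check: 544·54 + 125·(-235) = 1)
The row with r = 1 (the gcd) gives the Bezout coefficients s = 54, t = -235.
Result: 544 · (54) + 125 · (-235) = 1.

gcd(544, 125) = 1; s = 54, t = -235 (check: 544·54 + 125·(-235) = 1).


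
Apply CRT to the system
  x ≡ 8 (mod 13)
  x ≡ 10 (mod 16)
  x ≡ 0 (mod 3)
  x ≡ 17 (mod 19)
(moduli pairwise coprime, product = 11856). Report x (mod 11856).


Product of moduli M = 13 · 16 · 3 · 19 = 11856.
Merge one congruence at a time:
  Start: x ≡ 8 (mod 13).
  Combine with x ≡ 10 (mod 16); new modulus lcm = 208.
    Write x = 8 + 13·t and substitute into x ≡ 10 (mod 16): 13·t ≡ 10 − 8 = 2 (mod 16).
    The inverse of 13 mod 16 is 5 (since 13·5 = 65 = 4·16 + 1), so t ≡ 5·2 = 10 ≡ 10 (mod 16).
    Then x = 8 + 13·10 = 138, valid modulo lcm(13, 16) = 208: x ≡ 138 (mod 208).
  Combine with x ≡ 0 (mod 3); new modulus lcm = 624.
    Write x = 138 + 208·t and substitute into x ≡ 0 (mod 3): 208·t ≡ 0 − 138 = -138 (mod 3).
    Reduce coefficients mod 3: 1·t ≡ 0 (mod 3).
    So t ≡ 0 (mod 3).
    Then x = 138 + 208·0 = 138, valid modulo lcm(208, 3) = 624: x ≡ 138 (mod 624).
  Combine with x ≡ 17 (mod 19); new modulus lcm = 11856.
    Write x = 138 + 624·t and substitute into x ≡ 17 (mod 19): 624·t ≡ 17 − 138 = -121 (mod 19).
    Reduce coefficients mod 19: 16·t ≡ 12 (mod 19).
    The inverse of 16 mod 19 is 6 (since 16·6 = 96 = 5·19 + 1), so t ≡ 6·12 = 72 ≡ 15 (mod 19).
    Then x = 138 + 624·15 = 9498, valid modulo lcm(624, 19) = 11856: x ≡ 9498 (mod 11856).
Verify against each original: 9498 mod 13 = 8, 9498 mod 16 = 10, 9498 mod 3 = 0, 9498 mod 19 = 17.

x ≡ 9498 (mod 11856).


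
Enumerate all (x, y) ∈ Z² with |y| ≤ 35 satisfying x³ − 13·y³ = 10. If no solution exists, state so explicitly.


The equation is x³ - 13y³ = 10. For fixed y, x³ = 13·y³ + 10, so a solution requires the RHS to be a perfect cube.
Strategy: iterate y from -35 to 35, compute RHS = 13·y³ + 10, and check whether it is a (positive or negative) perfect cube.
Check small values of y:
  y = 0: RHS = 10 is not a perfect cube.
  y = 1: RHS = 23 is not a perfect cube.
  y = -1: RHS = -3 is not a perfect cube.
  y = 2: RHS = 114 is not a perfect cube.
  y = -2: RHS = -94 is not a perfect cube.
  y = 3: RHS = 361 is not a perfect cube.
  y = -3: RHS = -341 is not a perfect cube.
Continuing the search up to |y| = 35 finds no solutions either.
No (x, y) in the scanned range satisfies the equation.

No integer solutions with |y| ≤ 35.


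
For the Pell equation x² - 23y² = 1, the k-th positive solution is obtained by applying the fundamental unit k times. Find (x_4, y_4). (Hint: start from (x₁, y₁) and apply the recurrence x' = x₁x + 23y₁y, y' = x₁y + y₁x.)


Step 1: Find the fundamental solution (x₁, y₁) of x² - 23y² = 1.
  Expand √23 as a continued fraction. a₀ = ⌊√23⌋ = 4; iterate m_{k+1} = d_k·a_k − m_k, d_{k+1} = (23 − m_{k+1}²)/d_k, a_{k+1} = ⌊(a₀ + m_{k+1})/d_{k+1}⌋ (starting m₀ = 0, d₀ = 1), with convergents p_k = a_k·p_{k-1} + p_{k-2}, q_k = a_k·q_{k-1} + q_{k-2} (p₋₁ = 1, q₋₁ = 0):
  k = 0: a₀ = 4; p₀/q₀ = 4/1; p₀² − 23·q₀² = 16 − 23 = -7.
  k = 1: m = 4, d = 7, a = ⌊(4 + 4)/7⌋ = 1; p/q = (1·4 + 1)/(1·1 + 0) = 5/1; p² − 23·q² = 25 − 23 = 2.
  k = 2: m = 3, d = 2, a = ⌊(4 + 3)/2⌋ = 3; p/q = (3·5 + 4)/(3·1 + 1) = 19/4; p² − 23·q² = 361 − 368 = -7.
  k = 3: m = 3, d = 7, a = ⌊(4 + 3)/7⌋ = 1; p/q = (1·19 + 5)/(1·4 + 1) = 24/5; p² − 23·q² = 576 − 575 = 1.
  The first convergent with p² − 23·q² = 1 gives the fundamental solution (x₁, y₁) = (24, 5).
Step 2: Apply the recurrence (x_{n+1}, y_{n+1}) = (x₁x_n + 23y₁y_n, x₁y_n + y₁x_n) repeatedly.
  From (x_1, y_1) = (24, 5): x_2 = 24·24 + 23·5·5 = 1151; y_2 = 24·5 + 5·24 = 240.
  From (x_2, y_2) = (1151, 240): x_3 = 24·1151 + 23·5·240 = 55224; y_3 = 24·240 + 5·1151 = 11515.
  From (x_3, y_3) = (55224, 11515): x_4 = 24·55224 + 23·5·11515 = 2649601; y_4 = 24·11515 + 5·55224 = 552480.
Step 3: Verify x_4² - 23·y_4² = 7020385459201 - 7020385459200 = 1 (should be 1). ✓

(x_1, y_1) = (24, 5); (x_4, y_4) = (2649601, 552480).


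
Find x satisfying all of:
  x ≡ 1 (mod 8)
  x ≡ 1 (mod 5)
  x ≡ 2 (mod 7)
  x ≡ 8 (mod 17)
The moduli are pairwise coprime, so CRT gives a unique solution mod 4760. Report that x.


Product of moduli M = 8 · 5 · 7 · 17 = 4760.
Merge one congruence at a time:
  Start: x ≡ 1 (mod 8).
  Combine with x ≡ 1 (mod 5); new modulus lcm = 40.
    Write x = 1 + 8·t and substitute into x ≡ 1 (mod 5): 8·t ≡ 1 − 1 = 0 (mod 5).
    Reduce coefficients mod 5: 3·t ≡ 0 (mod 5).
    The inverse of 3 mod 5 is 2 (since 3·2 = 6 = 1·5 + 1), so t ≡ 2·0 = 0 ≡ 0 (mod 5).
    Then x = 1 + 8·0 = 1, valid modulo lcm(8, 5) = 40: x ≡ 1 (mod 40).
  Combine with x ≡ 2 (mod 7); new modulus lcm = 280.
    Write x = 1 + 40·t and substitute into x ≡ 2 (mod 7): 40·t ≡ 2 − 1 = 1 (mod 7).
    Reduce coefficients mod 7: 5·t ≡ 1 (mod 7).
    The inverse of 5 mod 7 is 3 (since 5·3 = 15 = 2·7 + 1), so t ≡ 3·1 = 3 ≡ 3 (mod 7).
    Then x = 1 + 40·3 = 121, valid modulo lcm(40, 7) = 280: x ≡ 121 (mod 280).
  Combine with x ≡ 8 (mod 17); new modulus lcm = 4760.
    Write x = 121 + 280·t and substitute into x ≡ 8 (mod 17): 280·t ≡ 8 − 121 = -113 (mod 17).
    Reduce coefficients mod 17: 8·t ≡ 6 (mod 17).
    The inverse of 8 mod 17 is 15 (since 8·15 = 120 = 7·17 + 1), so t ≡ 15·6 = 90 ≡ 5 (mod 17).
    Then x = 121 + 280·5 = 1521, valid modulo lcm(280, 17) = 4760: x ≡ 1521 (mod 4760).
Verify against each original: 1521 mod 8 = 1, 1521 mod 5 = 1, 1521 mod 7 = 2, 1521 mod 17 = 8.

x ≡ 1521 (mod 4760).


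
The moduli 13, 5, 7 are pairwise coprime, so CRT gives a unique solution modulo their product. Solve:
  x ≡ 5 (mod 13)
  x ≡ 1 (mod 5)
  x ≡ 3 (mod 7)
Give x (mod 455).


Moduli 13, 5, 7 are pairwise coprime; by CRT there is a unique solution modulo M = 13 · 5 · 7 = 455.
Solve pairwise, accumulating the modulus:
  Start with x ≡ 5 (mod 13).
  Combine with x ≡ 1 (mod 5): since gcd(13, 5) = 1, we get a unique residue mod 65.
    Write x = 5 + 13·t and substitute into x ≡ 1 (mod 5): 13·t ≡ 1 − 5 = -4 (mod 5).
    Reduce coefficients mod 5: 3·t ≡ 1 (mod 5).
    The inverse of 3 mod 5 is 2 (since 3·2 = 6 = 1·5 + 1), so t ≡ 2·1 = 2 ≡ 2 (mod 5).
    Then x = 5 + 13·2 = 31, valid modulo lcm(13, 5) = 65: x ≡ 31 (mod 65).
  Combine with x ≡ 3 (mod 7): since gcd(65, 7) = 1, we get a unique residue mod 455.
    Write x = 31 + 65·t and substitute into x ≡ 3 (mod 7): 65·t ≡ 3 − 31 = -28 (mod 7).
    Reduce coefficients mod 7: 2·t ≡ 0 (mod 7).
    The inverse of 2 mod 7 is 4 (since 2·4 = 8 = 1·7 + 1), so t ≡ 4·0 = 0 ≡ 0 (mod 7).
    Then x = 31 + 65·0 = 31, valid modulo lcm(65, 7) = 455: x ≡ 31 (mod 455).
Verify: 31 mod 13 = 5 ✓, 31 mod 5 = 1 ✓, 31 mod 7 = 3 ✓.

x ≡ 31 (mod 455).


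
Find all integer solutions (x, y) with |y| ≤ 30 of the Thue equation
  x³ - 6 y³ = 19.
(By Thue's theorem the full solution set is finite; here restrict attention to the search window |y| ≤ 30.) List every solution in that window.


The equation is x³ - 6y³ = 19. For fixed y, x³ = 6·y³ + 19, so a solution requires the RHS to be a perfect cube.
Strategy: iterate y from -30 to 30, compute RHS = 6·y³ + 19, and check whether it is a (positive or negative) perfect cube.
Check small values of y:
  y = 0: RHS = 19 is not a perfect cube.
  y = 1: RHS = 25 is not a perfect cube.
  y = -1: RHS = 13 is not a perfect cube.
  y = 2: RHS = 67 is not a perfect cube.
  y = -2: RHS = -29 is not a perfect cube.
  y = 3: RHS = 181 is not a perfect cube.
  y = -3: RHS = -143 is not a perfect cube.
Continuing the search up to |y| = 30 finds no solutions either.
No (x, y) in the scanned range satisfies the equation.

No integer solutions with |y| ≤ 30.


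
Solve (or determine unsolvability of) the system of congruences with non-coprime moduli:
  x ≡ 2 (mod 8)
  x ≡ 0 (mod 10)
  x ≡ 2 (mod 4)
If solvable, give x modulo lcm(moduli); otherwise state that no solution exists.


Moduli 8, 10, 4 are not pairwise coprime, so CRT works modulo lcm(m_i) when all pairwise compatibility conditions hold.
Pairwise compatibility: gcd(m_i, m_j) must divide a_i - a_j for every pair.
Merge one congruence at a time:
  Start: x ≡ 2 (mod 8).
  Combine with x ≡ 0 (mod 10): gcd(8, 10) = 2; 0 - 2 = -2, which IS divisible by 2, so compatible.
    Write x = 2 + 8·t and substitute into x ≡ 0 (mod 10): 8·t ≡ 0 − 2 = -2 (mod 10).
    Divide the congruence (and modulus) by g = 2: 4·t ≡ -1 (mod 5).
    Reduce coefficients mod 5: 4·t ≡ 4 (mod 5).
    The inverse of 4 mod 5 is 4 (since 4·4 = 16 = 3·5 + 1), so t ≡ 4·4 = 16 ≡ 1 (mod 5).
    Then x = 2 + 8·1 = 10, valid modulo lcm(8, 10) = 40: x ≡ 10 (mod 40).
  Combine with x ≡ 2 (mod 4): gcd(40, 4) = 4; 2 - 10 = -8, which IS divisible by 4, so compatible.
    Write x = 10 + 40·t and substitute into x ≡ 2 (mod 4): 40·t ≡ 2 − 10 = -8 (mod 4).
    Divide the congruence (and modulus) by g = 4: 10·t ≡ -2 (mod 1).
    Modulo 1 every t works; take t = 0.
    Then x = 10 + 40·0 = 10, valid modulo lcm(40, 4) = 40: x ≡ 10 (mod 40).
Verify: 10 mod 8 = 2, 10 mod 10 = 0, 10 mod 4 = 2.

x ≡ 10 (mod 40).


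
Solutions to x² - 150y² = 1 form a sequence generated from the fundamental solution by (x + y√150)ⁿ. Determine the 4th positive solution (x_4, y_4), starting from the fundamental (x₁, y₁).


Step 1: Find the fundamental solution (x₁, y₁) of x² - 150y² = 1.
  Expand √150 as a continued fraction. a₀ = ⌊√150⌋ = 12; iterate m_{k+1} = d_k·a_k − m_k, d_{k+1} = (150 − m_{k+1}²)/d_k, a_{k+1} = ⌊(a₀ + m_{k+1})/d_{k+1}⌋ (starting m₀ = 0, d₀ = 1), with convergents p_k = a_k·p_{k-1} + p_{k-2}, q_k = a_k·q_{k-1} + q_{k-2} (p₋₁ = 1, q₋₁ = 0):
  k = 0: a₀ = 12; p₀/q₀ = 12/1; p₀² − 150·q₀² = 144 − 150 = -6.
  k = 1: m = 12, d = 6, a = ⌊(12 + 12)/6⌋ = 4; p/q = (4·12 + 1)/(4·1 + 0) = 49/4; p² − 150·q² = 2401 − 2400 = 1.
  The first convergent with p² − 150·q² = 1 gives the fundamental solution (x₁, y₁) = (49, 4).
Step 2: Apply the recurrence (x_{n+1}, y_{n+1}) = (x₁x_n + 150y₁y_n, x₁y_n + y₁x_n) repeatedly.
  From (x_1, y_1) = (49, 4): x_2 = 49·49 + 150·4·4 = 4801; y_2 = 49·4 + 4·49 = 392.
  From (x_2, y_2) = (4801, 392): x_3 = 49·4801 + 150·4·392 = 470449; y_3 = 49·392 + 4·4801 = 38412.
  From (x_3, y_3) = (470449, 38412): x_4 = 49·470449 + 150·4·38412 = 46099201; y_4 = 49·38412 + 4·470449 = 3763984.
Step 3: Verify x_4² - 150·y_4² = 2125136332838401 - 2125136332838400 = 1 (should be 1). ✓

(x_1, y_1) = (49, 4); (x_4, y_4) = (46099201, 3763984).


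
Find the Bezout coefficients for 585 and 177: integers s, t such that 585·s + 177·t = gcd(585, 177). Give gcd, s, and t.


Euclidean algorithm on (585, 177) — divide until remainder is 0:
  585 = 3 · 177 + 54
  177 = 3 · 54 + 15
  54 = 3 · 15 + 9
  15 = 1 · 9 + 6
  9 = 1 · 6 + 3
  6 = 2 · 3 + 0
gcd(585, 177) = 3.
Track Bezout coefficients alongside the remainders: start with r₀ = 585 = a·1 + b·0 (s = 1, t = 0) and r₁ = 177 = a·0 + b·1 (s = 0, t = 1); each new remainder r_{k+1} = r_{k-1} − q_k·r_k inherits s_{k+1} = s_{k-1} − q_k·s_k, t_{k+1} = t_{k-1} − q_k·t_k, so r_k = a·s_k + b·t_k at every step:
  q = 3: r = 54, s = 1 − 3·0 = 1, t = 0 − 3·1 = -3  (check: 585·1 + 177·(-3) = 54)
  q = 3: r = 15, s = 0 − 3·1 = -3, t = 1 − 3·(-3) = 10  (check: 585·(-3) + 177·10 = 15)
  q = 3: r = 9, s = 1 − 3·(-3) = 10, t = -3 − 3·10 = -33  (check: 585·10 + 177·(-33) = 9)
  q = 1: r = 6, s = -3 − 1·10 = -13, t = 10 − 1·(-33) = 43  (check: 585·(-13) + 177·43 = 6)
  q = 1: r = 3, s = 10 − 1·(-13) = 23, t = -33 − 1·43 = -76  (check: 585·23 + 177·(-76) = 3)
The row with r = 3 (the gcd) gives the Bezout coefficients s = 23, t = -76.
Result: 585 · (23) + 177 · (-76) = 3.

gcd(585, 177) = 3; s = 23, t = -76 (check: 585·23 + 177·(-76) = 3).


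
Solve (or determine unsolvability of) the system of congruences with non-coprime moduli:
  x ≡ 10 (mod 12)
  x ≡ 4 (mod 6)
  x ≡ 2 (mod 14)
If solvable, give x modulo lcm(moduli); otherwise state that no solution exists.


Moduli 12, 6, 14 are not pairwise coprime, so CRT works modulo lcm(m_i) when all pairwise compatibility conditions hold.
Pairwise compatibility: gcd(m_i, m_j) must divide a_i - a_j for every pair.
Merge one congruence at a time:
  Start: x ≡ 10 (mod 12).
  Combine with x ≡ 4 (mod 6): gcd(12, 6) = 6; 4 - 10 = -6, which IS divisible by 6, so compatible.
    Write x = 10 + 12·t and substitute into x ≡ 4 (mod 6): 12·t ≡ 4 − 10 = -6 (mod 6).
    Divide the congruence (and modulus) by g = 6: 2·t ≡ -1 (mod 1).
    Modulo 1 every t works; take t = 0.
    Then x = 10 + 12·0 = 10, valid modulo lcm(12, 6) = 12: x ≡ 10 (mod 12).
  Combine with x ≡ 2 (mod 14): gcd(12, 14) = 2; 2 - 10 = -8, which IS divisible by 2, so compatible.
    Write x = 10 + 12·t and substitute into x ≡ 2 (mod 14): 12·t ≡ 2 − 10 = -8 (mod 14).
    Divide the congruence (and modulus) by g = 2: 6·t ≡ -4 (mod 7).
    Reduce coefficients mod 7: 6·t ≡ 3 (mod 7).
    The inverse of 6 mod 7 is 6 (since 6·6 = 36 = 5·7 + 1), so t ≡ 6·3 = 18 ≡ 4 (mod 7).
    Then x = 10 + 12·4 = 58, valid modulo lcm(12, 14) = 84: x ≡ 58 (mod 84).
Verify: 58 mod 12 = 10, 58 mod 6 = 4, 58 mod 14 = 2.

x ≡ 58 (mod 84).
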